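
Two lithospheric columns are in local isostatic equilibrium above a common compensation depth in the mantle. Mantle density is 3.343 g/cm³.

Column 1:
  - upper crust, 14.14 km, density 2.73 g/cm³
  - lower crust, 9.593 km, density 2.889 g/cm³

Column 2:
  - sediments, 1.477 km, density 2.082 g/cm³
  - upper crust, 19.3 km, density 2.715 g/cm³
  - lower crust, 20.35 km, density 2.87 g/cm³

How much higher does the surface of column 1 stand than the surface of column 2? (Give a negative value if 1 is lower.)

−3.17 km

For any compensation level in the mantle, the mantle terms cancel and isostasy reduces to e = (Σt_1 − Σt_2) − (Σ(ρt)_1 − Σ(ρt)_2) / ρ_m.
Σt_1 = 23.733 km; Σt_2 = 41.127 km; Σ(ρt)_1 = 66.316377; Σ(ρt)_2 = 113.879114 (in km·g/cm³).
e = (23.733 − 41.127) − (66.316377 − 113.879114) / 3.343 = −3.17 km.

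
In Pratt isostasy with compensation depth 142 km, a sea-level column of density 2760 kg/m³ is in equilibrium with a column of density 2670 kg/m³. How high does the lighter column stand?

4.79 km

ρ_ref D = ρ (D + h) → h = D (ρ_ref − ρ)/ρ.
h = 142 km × (2760 − 2670)/2670 = 4.79 km.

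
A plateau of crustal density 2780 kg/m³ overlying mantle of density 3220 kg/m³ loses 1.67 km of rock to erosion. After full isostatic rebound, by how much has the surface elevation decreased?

0.228 km

Rebound u = e ρ_c/ρ_m = 1.67 km × 2780/3220 = 1.442 km.
Net surface drop = e − u = 1.67 km − 1.442 km = e (ρ_m − ρ_c)/ρ_m = 0.228 km.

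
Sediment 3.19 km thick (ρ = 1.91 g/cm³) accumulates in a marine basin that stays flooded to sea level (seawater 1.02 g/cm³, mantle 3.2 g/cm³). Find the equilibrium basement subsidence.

Submarine loading: the sediment displaces seawater, and the subsidence is in turn flooded, so s (ρ_m − ρ_w) = t (ρ_sed − ρ_w).
s = 3.19 km × (1.91 − 1.02) / (3.2 − 1.02) = 1.3 km.

1.3 km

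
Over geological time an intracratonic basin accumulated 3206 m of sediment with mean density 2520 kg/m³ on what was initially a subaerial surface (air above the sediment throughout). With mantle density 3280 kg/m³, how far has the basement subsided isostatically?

2460 m

Subaerial load: s = t ρ_sed / ρ_m = 3206 m × 2520/3280 = 2460 m.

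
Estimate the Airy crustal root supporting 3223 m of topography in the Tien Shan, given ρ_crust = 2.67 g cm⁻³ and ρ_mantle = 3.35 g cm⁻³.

12700 m

For local isostatic compensation: the weight of the topography is balanced by the buoyancy of the root, ρ_c h = (ρ_m − ρ_c) r.
r = h · ρ_c / (ρ_m − ρ_c) = 3223 m × 2.67 / (3.35 − 2.67) = 12700 m.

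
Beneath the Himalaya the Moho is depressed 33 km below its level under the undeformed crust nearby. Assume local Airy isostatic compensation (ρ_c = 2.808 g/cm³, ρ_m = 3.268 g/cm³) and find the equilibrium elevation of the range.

In Airy isostatic equilibrium: ρ_c h = (ρ_m − ρ_c) r.
h = r (ρ_m − ρ_c) / ρ_c = 33 km × (3.268 − 2.808) / 2.808 = 5.41 km.

5.41 km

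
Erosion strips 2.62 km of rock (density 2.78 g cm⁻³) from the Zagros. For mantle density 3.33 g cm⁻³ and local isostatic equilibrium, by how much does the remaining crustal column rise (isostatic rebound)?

Unloading: uplift u = e ρ_c/ρ_m = 2.62 km × 2.78/3.33 = 2.19 km.

2.19 km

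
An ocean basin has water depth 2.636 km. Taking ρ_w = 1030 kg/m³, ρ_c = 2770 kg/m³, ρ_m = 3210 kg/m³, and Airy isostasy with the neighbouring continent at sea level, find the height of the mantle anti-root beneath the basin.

10.4 km

By Archimedes' principle applied to the lithosphere: replacing crust with seawater at the top is compensated by replacing crust with mantle at the base: d (ρ_c − ρ_w) = a (ρ_m − ρ_c).
a = d (ρ_c − ρ_w)/(ρ_m − ρ_c) = 2.636 km × 1740/440 = 10.4 km.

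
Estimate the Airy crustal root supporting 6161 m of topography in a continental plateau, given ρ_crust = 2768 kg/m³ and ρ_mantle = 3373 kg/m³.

For local isostatic compensation: the weight of the topography is balanced by the buoyancy of the root, ρ_c h = (ρ_m − ρ_c) r.
r = h · ρ_c / (ρ_m − ρ_c) = 6161 m × 2768 / (3373 − 2768) = 28200 m.

28200 m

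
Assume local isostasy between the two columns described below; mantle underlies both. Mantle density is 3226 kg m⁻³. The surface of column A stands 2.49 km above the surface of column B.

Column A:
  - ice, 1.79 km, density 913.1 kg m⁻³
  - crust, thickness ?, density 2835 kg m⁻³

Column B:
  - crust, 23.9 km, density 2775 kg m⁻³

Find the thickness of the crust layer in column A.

37.5 km

Take the compensation level at the base of the deeper column (depth z_c below the surface of column A) and equate Σ ρ_i t_i down to z_c; mantle fills any gap and the z_c terms cancel.
Column A: 1.79×913.1 + x×2835 + (z_c − 1.79 − x)×3226
Column B: 2.49×0 + 23.9×2775 + (z_c − 2.49 − 23.9)×3226
The z_c×3226 term appears on both sides and cancels. Collect the known terms of each column as K = Σ(ρt)_known − 3226 × (depth of known layers): K_A = 1634.449 − 3226×1.79 = −4140.091; K_B = 66322.5 − 3226×(2.49 + 23.9) = −18811.64.
Balance: K_A − x×(3226 − 2835) = K_B, so x = (K_A − K_B)/(3226 − 2835) = 14671.5/391 = 37.5 km.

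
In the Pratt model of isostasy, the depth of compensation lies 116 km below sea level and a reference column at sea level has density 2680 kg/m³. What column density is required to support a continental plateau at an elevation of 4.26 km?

Pratt balance: ρ_ref D = ρ (D + h).
ρ = ρ_ref D/(D + h) = 2680 × 116 km/(116 km + 4.26 km) = 2590 kg/m³.

2590 kg/m³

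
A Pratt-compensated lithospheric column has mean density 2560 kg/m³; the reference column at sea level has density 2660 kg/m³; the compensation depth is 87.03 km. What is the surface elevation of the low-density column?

3.4 km

ρ_ref D = ρ (D + h) → h = D (ρ_ref − ρ)/ρ.
h = 87.03 km × (2660 − 2560)/2560 = 3.4 km.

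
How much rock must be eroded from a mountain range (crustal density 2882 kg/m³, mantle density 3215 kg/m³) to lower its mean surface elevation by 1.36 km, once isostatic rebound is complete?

Net drop Δ = e − u = e − e ρ_c/ρ_m = e (ρ_m − ρ_c)/ρ_m.
e = Δ ρ_m/(ρ_m − ρ_c) = 1.36 km × 3215/333 = 13.1 km.

13.1 km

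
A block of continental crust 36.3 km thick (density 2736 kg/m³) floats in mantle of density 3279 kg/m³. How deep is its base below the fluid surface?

Draft d = t ρ_obj/ρ_fluid = 36.3 km × 2736/3279 = 30.3 km.

30.3 km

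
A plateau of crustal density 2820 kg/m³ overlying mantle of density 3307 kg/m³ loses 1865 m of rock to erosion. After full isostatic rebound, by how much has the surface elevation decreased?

Rebound u = e ρ_c/ρ_m = 1865 m × 2820/3307 = 1590 m.
Net surface drop = e − u = 1865 m − 1590 m = e (ρ_m − ρ_c)/ρ_m = 275 m.

275 m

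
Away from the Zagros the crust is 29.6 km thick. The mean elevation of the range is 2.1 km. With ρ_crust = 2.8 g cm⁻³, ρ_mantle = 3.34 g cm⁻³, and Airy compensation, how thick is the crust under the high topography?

Root depth r = h ρ_c / (ρ_m − ρ_c) = 2.1 km × 2.8 / 0.54 = 10.89 km.
Total thickness = T + h + r = 29.6 km + 2.1 km + 10.89 km = 42.6 km.

42.6 km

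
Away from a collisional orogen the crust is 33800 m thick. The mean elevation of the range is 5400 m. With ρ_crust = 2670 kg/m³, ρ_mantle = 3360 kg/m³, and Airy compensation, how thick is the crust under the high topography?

Root depth r = h ρ_c / (ρ_m − ρ_c) = 5400 m × 2670 / 690 = 20900 m.
Total thickness = T + h + r = 33800 m + 5400 m + 20900 m = 60100 m.

60100 m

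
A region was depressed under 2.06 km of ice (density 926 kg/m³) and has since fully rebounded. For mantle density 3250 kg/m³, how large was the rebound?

0.587 km

Removing the load lets mantle flow back in; uplift u satisfies ρ_ice t = ρ_m u.
u = t ρ_ice/ρ_m = 2.06 km × 926/3250 = 0.587 km.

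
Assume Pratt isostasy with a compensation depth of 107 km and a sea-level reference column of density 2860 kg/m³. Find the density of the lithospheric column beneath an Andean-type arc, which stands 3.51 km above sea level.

2770 kg/m³

Pratt balance: ρ_ref D = ρ (D + h).
ρ = ρ_ref D/(D + h) = 2860 × 107 km/(107 km + 3.51 km) = 2770 kg/m³.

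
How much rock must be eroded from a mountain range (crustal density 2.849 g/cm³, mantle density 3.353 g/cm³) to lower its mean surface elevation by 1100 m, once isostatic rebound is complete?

Net drop Δ = e − u = e − e ρ_c/ρ_m = e (ρ_m − ρ_c)/ρ_m.
e = Δ ρ_m/(ρ_m − ρ_c) = 1100 m × 3.353/0.504 = 7320 m.

7320 m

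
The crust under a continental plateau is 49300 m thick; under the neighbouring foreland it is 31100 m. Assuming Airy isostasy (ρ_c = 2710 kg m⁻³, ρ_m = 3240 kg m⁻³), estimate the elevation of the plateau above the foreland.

2980 m

Excess crust Δ = 49300 m − 31100 m = 18200 m, split between elevation h and root r with h + r = Δ.
Airy balance ρ_c h = (ρ_m − ρ_c) r gives r = h ρ_c/(ρ_m − ρ_c), so h (1 + ρ_c/(ρ_m − ρ_c)) = Δ, i.e. h = Δ (ρ_m − ρ_c)/ρ_m.
h = 18200 m × 530/3240 = 2980 m.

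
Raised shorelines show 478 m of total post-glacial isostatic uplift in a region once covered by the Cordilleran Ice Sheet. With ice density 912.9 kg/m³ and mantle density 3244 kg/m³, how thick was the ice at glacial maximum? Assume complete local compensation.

u = t ρ_ice/ρ_m → t = u ρ_m/ρ_ice = 478 m × 3244/912.9 = 1700 m.

1700 m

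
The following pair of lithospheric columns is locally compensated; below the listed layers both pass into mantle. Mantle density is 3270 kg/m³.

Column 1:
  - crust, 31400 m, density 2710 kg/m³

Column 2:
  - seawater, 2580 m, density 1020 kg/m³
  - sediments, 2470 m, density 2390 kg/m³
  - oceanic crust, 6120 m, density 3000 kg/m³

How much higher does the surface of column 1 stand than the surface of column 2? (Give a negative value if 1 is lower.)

For any compensation level in the mantle, the mantle terms cancel and isostasy reduces to e = (Σt_1 − Σt_2) − (Σ(ρt)_1 − Σ(ρt)_2) / ρ_m.
Σt_1 = 31400 m; Σt_2 = 11170 m; Σ(ρt)_1 = 85094000; Σ(ρt)_2 = 26894900 (in m·kg/m³).
e = (31400 − 11170) − (85094000 − 26894900) / 3270 = 2430 m.

2430 m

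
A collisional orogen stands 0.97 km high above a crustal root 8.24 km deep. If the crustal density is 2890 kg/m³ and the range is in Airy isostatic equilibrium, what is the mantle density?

Airy balance: ρ_c h = (ρ_m − ρ_c) r → ρ_m = ρ_c (1 + h/r).
ρ_m = 2890 × (1 + 0.97 km/8.24 km) = 3230 kg/m³.

3230 kg/m³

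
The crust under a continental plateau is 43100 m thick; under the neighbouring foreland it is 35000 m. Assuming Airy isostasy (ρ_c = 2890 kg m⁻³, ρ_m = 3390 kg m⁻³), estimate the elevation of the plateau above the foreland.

Excess crust Δ = 43100 m − 35000 m = 8100 m, split between elevation h and root r with h + r = Δ.
Airy balance ρ_c h = (ρ_m − ρ_c) r gives r = h ρ_c/(ρ_m − ρ_c), so h (1 + ρ_c/(ρ_m − ρ_c)) = Δ, i.e. h = Δ (ρ_m − ρ_c)/ρ_m.
h = 8100 m × 500/3390 = 1190 m.

1190 m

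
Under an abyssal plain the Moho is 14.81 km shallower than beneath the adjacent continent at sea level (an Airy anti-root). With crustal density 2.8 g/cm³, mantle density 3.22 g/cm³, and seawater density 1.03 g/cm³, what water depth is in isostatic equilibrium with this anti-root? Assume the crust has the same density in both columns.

Replacing a thickness d of crust by seawater at the top must be balanced by replacing crust with mantle at the base: d (ρ_c − ρ_w) = a (ρ_m − ρ_c).
d = a (ρ_m − ρ_c)/(ρ_c − ρ_w) = 14.81 km × 0.42/1.77 = 3.51 km.

3.51 km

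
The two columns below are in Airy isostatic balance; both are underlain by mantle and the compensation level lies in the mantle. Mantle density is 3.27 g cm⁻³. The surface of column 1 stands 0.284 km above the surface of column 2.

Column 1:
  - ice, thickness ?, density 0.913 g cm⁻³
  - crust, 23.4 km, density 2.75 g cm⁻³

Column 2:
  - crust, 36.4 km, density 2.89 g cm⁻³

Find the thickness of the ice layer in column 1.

Take the compensation level at the base of the deeper column (depth z_c below the surface of column 1) and equate Σ ρ_i t_i down to z_c; mantle fills any gap and the z_c terms cancel.
Column 1: x×0.913 + 23.4×2.75 + (z_c − 23.4 − x)×3.27
Column 2: 0.284×0 + 36.4×2.89 + (z_c − 0.284 − 36.4)×3.27
The z_c×3.27 term appears on both sides and cancels. Collect the known terms of each column as K = Σ(ρt)_known − 3.27 × (depth of known layers): K_1 = 64.35 − 3.27×23.4 = −12.168; K_2 = 105.196 − 3.27×(0.284 + 36.4) = −14.76068.
Balance: K_1 − x×(3.27 − 0.913) = K_2, so x = (K_1 − K_2)/(3.27 − 0.913) = 2.59268/2.357 = 1.1 km.

1.1 km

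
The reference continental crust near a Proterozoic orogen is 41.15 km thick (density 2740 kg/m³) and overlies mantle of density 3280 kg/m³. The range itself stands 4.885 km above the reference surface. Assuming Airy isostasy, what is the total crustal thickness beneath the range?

Root depth r = h ρ_c / (ρ_m − ρ_c) = 4.885 km × 2740 / 540 = 24.79 km.
Total thickness = T + h + r = 41.15 km + 4.885 km + 24.79 km = 70.8 km.

70.8 km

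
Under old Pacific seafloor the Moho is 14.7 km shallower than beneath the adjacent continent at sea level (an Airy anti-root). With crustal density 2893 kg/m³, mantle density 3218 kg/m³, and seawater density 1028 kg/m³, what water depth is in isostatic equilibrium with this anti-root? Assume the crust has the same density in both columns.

2.56 km

Replacing a thickness d of crust by seawater at the top must be balanced by replacing crust with mantle at the base: d (ρ_c − ρ_w) = a (ρ_m − ρ_c).
d = a (ρ_m − ρ_c)/(ρ_c − ρ_w) = 14.7 km × 325/1865 = 2.56 km.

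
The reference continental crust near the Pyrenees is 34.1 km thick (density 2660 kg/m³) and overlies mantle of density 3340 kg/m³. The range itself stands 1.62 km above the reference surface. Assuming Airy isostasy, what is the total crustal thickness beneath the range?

42.1 km

Root depth r = h ρ_c / (ρ_m − ρ_c) = 1.62 km × 2660 / 680 = 6.337 km.
Total thickness = T + h + r = 34.1 km + 1.62 km + 6.337 km = 42.1 km.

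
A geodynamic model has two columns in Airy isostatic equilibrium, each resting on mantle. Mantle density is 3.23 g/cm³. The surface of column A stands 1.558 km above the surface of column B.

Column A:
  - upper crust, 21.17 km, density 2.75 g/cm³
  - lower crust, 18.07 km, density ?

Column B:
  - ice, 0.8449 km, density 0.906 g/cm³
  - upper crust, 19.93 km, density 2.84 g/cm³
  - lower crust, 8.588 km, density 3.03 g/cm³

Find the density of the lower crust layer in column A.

2.88 g/cm³

Take the compensation level at the base of the deeper column (depth z_c below the surface of column A) and equate Σ ρ_i t_i down to z_c; mantle fills any gap and the z_c terms cancel.
Column A: 21.17×2.75 + 18.07×ρ + (z_c − 39.24)×3.23
Column B: 1.558×0 + 0.8449×0.906 + 19.93×2.84 + 8.588×3.03 + (z_c − 1.558 − 29.3629)×3.23
The z_c×3.23 term appears on both sides and cancels. Collect the known terms of each column as K = Σ(ρt)_known − 3.23 × (depth of known layers): K_A = 58.2175 − 3.23×39.24 = −68.5277; K_B = 83.3883194 − 3.23×(1.558 + 29.3629) = −16.4861876.
Balance: K_A + 18.07×ρ = K_B, so ρ = (K_B − K_A)/18.07 = 52.0415/18.07 = 2.88 g/cm³.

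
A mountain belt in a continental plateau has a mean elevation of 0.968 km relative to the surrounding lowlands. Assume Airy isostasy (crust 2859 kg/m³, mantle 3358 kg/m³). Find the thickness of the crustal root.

5.55 km

In Airy isostatic equilibrium: the weight of the topography is balanced by the buoyancy of the root, ρ_c h = (ρ_m − ρ_c) r.
r = h · ρ_c / (ρ_m − ρ_c) = 0.968 km × 2859 / (3358 − 2859) = 5.55 km.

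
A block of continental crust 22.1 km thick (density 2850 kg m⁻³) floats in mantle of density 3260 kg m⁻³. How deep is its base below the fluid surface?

19.3 km

Draft d = t ρ_obj/ρ_fluid = 22.1 km × 2850/3260 = 19.3 km.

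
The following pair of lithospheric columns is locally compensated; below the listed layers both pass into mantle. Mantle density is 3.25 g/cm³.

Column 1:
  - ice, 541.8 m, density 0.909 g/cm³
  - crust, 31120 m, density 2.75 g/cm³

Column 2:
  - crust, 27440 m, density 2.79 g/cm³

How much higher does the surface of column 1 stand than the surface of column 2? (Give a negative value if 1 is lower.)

1290 m

For any compensation level in the mantle, the mantle terms cancel and isostasy reduces to e = (Σt_1 − Σt_2) − (Σ(ρt)_1 − Σ(ρt)_2) / ρ_m.
Σt_1 = 31661.8 m; Σt_2 = 27440 m; Σ(ρt)_1 = 86072.4962; Σ(ρt)_2 = 76557.6 (in m·g/cm³).
e = (31661.8 − 27440) − (86072.4962 − 76557.6) / 3.25 = 1290 m.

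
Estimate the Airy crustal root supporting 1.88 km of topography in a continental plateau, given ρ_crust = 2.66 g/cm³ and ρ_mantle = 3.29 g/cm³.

By Archimedes' principle applied to the lithosphere: the weight of the topography is balanced by the buoyancy of the root, ρ_c h = (ρ_m − ρ_c) r.
r = h · ρ_c / (ρ_m − ρ_c) = 1.88 km × 2.66 / (3.29 − 2.66) = 7.94 km.

7.94 km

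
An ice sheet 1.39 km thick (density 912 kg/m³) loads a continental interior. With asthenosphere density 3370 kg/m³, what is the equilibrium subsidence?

0.376 km

In Airy isostatic equilibrium: the ice load ρ_ice t is balanced by mantle displaced below, ρ_m s.
s = t ρ_ice / ρ_m = 1.39 km × 912/3370 = 0.376 km.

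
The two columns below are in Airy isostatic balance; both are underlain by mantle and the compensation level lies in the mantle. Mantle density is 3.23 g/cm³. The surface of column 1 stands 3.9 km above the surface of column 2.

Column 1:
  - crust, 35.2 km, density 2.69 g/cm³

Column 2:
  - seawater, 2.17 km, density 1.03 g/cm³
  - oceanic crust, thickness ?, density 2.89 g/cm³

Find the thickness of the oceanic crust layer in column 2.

Take the compensation level at the base of the deeper column (depth z_c below the surface of column 1) and equate Σ ρ_i t_i down to z_c; mantle fills any gap and the z_c terms cancel.
Column 1: 35.2×2.69 + (z_c − 35.2)×3.23
Column 2: 3.9×0 + 2.17×1.03 + x×2.89 + (z_c − 3.9 − 2.17 − x)×3.23
The z_c×3.23 term appears on both sides and cancels. Collect the known terms of each column as K = Σ(ρt)_known − 3.23 × (depth of known layers): K_1 = 94.688 − 3.23×35.2 = −19.008; K_2 = 2.2351 − 3.23×(3.9 + 2.17) = −17.371.
Balance: K_1 = K_2 − x×(3.23 − 2.89), so x = (K_2 − K_1)/(3.23 − 2.89) = 1.637/0.34 = 4.81 km.

4.81 km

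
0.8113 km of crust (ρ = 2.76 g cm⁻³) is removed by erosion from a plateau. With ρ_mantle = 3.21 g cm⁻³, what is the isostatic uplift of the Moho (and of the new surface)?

Unloading: uplift u = e ρ_c/ρ_m = 0.8113 km × 2.76/3.21 = 0.698 km.

0.698 km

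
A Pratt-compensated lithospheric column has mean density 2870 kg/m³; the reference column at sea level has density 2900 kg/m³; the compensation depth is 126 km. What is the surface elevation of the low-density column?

1.32 km

ρ_ref D = ρ (D + h) → h = D (ρ_ref − ρ)/ρ.
h = 126 km × (2900 − 2870)/2870 = 1.32 km.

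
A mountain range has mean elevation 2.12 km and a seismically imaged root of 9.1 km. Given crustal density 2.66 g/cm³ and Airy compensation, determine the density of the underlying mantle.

Airy balance: ρ_c h = (ρ_m − ρ_c) r → ρ_m = ρ_c (1 + h/r).
ρ_m = 2.66 × (1 + 2.12 km/9.1 km) = 3.28 g/cm³.

3.28 g/cm³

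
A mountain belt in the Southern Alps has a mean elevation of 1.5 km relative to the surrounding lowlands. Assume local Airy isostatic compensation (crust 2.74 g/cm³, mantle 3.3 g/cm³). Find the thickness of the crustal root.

7.34 km

For local isostatic compensation: the weight of the topography is balanced by the buoyancy of the root, ρ_c h = (ρ_m − ρ_c) r.
r = h · ρ_c / (ρ_m − ρ_c) = 1.5 km × 2.74 / (3.3 − 2.74) = 7.34 km.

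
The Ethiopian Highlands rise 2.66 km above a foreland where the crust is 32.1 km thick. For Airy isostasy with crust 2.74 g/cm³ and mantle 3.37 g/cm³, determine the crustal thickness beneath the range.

46.3 km

Root depth r = h ρ_c / (ρ_m − ρ_c) = 2.66 km × 2.74 / 0.63 = 11.57 km.
Total thickness = T + h + r = 32.1 km + 2.66 km + 11.57 km = 46.3 km.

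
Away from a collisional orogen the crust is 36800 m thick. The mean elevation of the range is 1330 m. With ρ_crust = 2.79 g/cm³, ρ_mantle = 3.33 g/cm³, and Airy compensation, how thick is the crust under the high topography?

Root depth r = h ρ_c / (ρ_m − ρ_c) = 1330 m × 2.79 / 0.54 = 6872 m.
Total thickness = T + h + r = 36800 m + 1330 m + 6872 m = 45000 m.

45000 m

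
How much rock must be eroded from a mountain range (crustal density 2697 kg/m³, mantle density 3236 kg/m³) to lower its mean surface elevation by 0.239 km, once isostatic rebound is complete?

Net drop Δ = e − u = e − e ρ_c/ρ_m = e (ρ_m − ρ_c)/ρ_m.
e = Δ ρ_m/(ρ_m − ρ_c) = 0.239 km × 3236/539 = 1.43 km.

1.43 km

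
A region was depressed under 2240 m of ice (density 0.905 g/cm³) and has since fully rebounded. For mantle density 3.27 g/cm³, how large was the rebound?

620 m

Removing the load lets mantle flow back in; uplift u satisfies ρ_ice t = ρ_m u.
u = t ρ_ice/ρ_m = 2240 m × 0.905/3.27 = 620 m.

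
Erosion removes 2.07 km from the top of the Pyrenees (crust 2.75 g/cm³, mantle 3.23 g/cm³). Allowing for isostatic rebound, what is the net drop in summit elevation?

0.308 km

Rebound u = e ρ_c/ρ_m = 2.07 km × 2.75/3.23 = 1.762 km.
Net surface drop = e − u = 2.07 km − 1.762 km = e (ρ_m − ρ_c)/ρ_m = 0.308 km.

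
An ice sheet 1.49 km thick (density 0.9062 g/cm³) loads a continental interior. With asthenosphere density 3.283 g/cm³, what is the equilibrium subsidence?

0.411 km

Balancing pressure at the compensation depth: the ice load ρ_ice t is balanced by mantle displaced below, ρ_m s.
s = t ρ_ice / ρ_m = 1.49 km × 0.9062/3.283 = 0.411 km.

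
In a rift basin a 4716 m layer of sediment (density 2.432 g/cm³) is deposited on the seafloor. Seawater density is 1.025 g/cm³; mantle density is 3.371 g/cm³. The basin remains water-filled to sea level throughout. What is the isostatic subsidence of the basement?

Submarine loading: the sediment displaces seawater, and the subsidence is in turn flooded, so s (ρ_m − ρ_w) = t (ρ_sed − ρ_w).
s = 4716 m × (2.432 − 1.025) / (3.371 − 1.025) = 2830 m.

2830 m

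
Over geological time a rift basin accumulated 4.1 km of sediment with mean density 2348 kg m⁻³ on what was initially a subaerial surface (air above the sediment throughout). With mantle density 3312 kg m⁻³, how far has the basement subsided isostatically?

2.91 km

Subaerial load: s = t ρ_sed / ρ_m = 4.1 km × 2348/3312 = 2.91 km.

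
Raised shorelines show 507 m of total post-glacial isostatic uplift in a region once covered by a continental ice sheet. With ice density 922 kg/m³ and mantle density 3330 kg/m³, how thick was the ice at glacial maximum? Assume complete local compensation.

1830 m

u = t ρ_ice/ρ_m → t = u ρ_m/ρ_ice = 507 m × 3330/922 = 1830 m.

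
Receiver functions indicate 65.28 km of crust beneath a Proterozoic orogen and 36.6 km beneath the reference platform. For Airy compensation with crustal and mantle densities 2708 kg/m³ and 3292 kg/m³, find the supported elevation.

5.09 km

Excess crust Δ = 65.28 km − 36.6 km = 28.68 km, split between elevation h and root r with h + r = Δ.
Airy balance ρ_c h = (ρ_m − ρ_c) r gives r = h ρ_c/(ρ_m − ρ_c), so h (1 + ρ_c/(ρ_m − ρ_c)) = Δ, i.e. h = Δ (ρ_m − ρ_c)/ρ_m.
h = 28.68 km × 584/3292 = 5.09 km.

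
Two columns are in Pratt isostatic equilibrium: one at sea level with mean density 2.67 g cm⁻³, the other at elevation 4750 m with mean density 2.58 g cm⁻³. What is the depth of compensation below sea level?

ρ_ref D = ρ (D + h) → D (ρ_ref − ρ) = ρ h.
D = ρ h/(ρ_ref − ρ) = 2.58 × 4750 m/(2.67 − 2.58) = 136000 m.

136000 m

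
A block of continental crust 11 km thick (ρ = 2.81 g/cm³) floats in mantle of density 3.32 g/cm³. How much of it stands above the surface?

1.69 km

Floating equilibrium: submerged depth d = t ρ_obj/ρ_fluid = 11 km × 2.81/3.32 = 9.31 km.
Freeboard = t − d = 11 km − 9.31 km = 1.69 km.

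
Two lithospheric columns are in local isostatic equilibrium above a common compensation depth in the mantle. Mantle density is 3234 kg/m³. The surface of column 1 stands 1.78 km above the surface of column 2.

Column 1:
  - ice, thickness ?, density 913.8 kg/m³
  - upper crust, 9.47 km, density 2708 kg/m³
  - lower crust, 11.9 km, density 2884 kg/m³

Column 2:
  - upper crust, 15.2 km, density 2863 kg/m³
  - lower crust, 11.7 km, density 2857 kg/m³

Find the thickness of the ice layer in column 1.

Take the compensation level at the base of the deeper column (depth z_c below the surface of column 1) and equate Σ ρ_i t_i down to z_c; mantle fills any gap and the z_c terms cancel.
Column 1: x×913.8 + 9.47×2708 + 11.9×2884 + (z_c − 21.37 − x)×3234
Column 2: 1.78×0 + 15.2×2863 + 11.7×2857 + (z_c − 1.78 − 26.9)×3234
The z_c×3234 term appears on both sides and cancels. Collect the known terms of each column as K = Σ(ρt)_known − 3234 × (depth of known layers): K_1 = 59964.36 − 3234×21.37 = −9146.22; K_2 = 76944.5 − 3234×(1.78 + 26.9) = −15806.62.
Balance: K_1 − x×(3234 − 913.8) = K_2, so x = (K_1 − K_2)/(3234 − 913.8) = 6660.4/2320.2 = 2.87 km.

2.87 km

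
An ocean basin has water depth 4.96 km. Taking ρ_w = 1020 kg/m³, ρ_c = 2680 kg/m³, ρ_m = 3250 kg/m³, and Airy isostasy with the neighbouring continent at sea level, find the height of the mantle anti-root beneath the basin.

In Airy isostatic equilibrium: replacing crust with seawater at the top is compensated by replacing crust with mantle at the base: d (ρ_c − ρ_w) = a (ρ_m − ρ_c).
a = d (ρ_c − ρ_w)/(ρ_m − ρ_c) = 4.96 km × 1660/570 = 14.4 km.

14.4 km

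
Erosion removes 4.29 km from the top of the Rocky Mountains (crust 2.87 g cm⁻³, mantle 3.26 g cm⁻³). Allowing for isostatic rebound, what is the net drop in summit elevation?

Rebound u = e ρ_c/ρ_m = 4.29 km × 2.87/3.26 = 3.777 km.
Net surface drop = e − u = 4.29 km − 3.777 km = e (ρ_m − ρ_c)/ρ_m = 0.513 km.

0.513 km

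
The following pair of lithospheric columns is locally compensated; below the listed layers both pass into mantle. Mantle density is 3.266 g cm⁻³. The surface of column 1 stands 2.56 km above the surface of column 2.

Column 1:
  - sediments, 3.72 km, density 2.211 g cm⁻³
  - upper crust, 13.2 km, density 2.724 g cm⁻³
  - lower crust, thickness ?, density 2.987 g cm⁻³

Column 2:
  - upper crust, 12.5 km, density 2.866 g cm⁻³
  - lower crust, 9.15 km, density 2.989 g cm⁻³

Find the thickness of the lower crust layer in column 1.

17.3 km

Take the compensation level at the base of the deeper column (depth z_c below the surface of column 1) and equate Σ ρ_i t_i down to z_c; mantle fills any gap and the z_c terms cancel.
Column 1: 3.72×2.211 + 13.2×2.724 + x×2.987 + (z_c − 16.92 − x)×3.266
Column 2: 2.56×0 + 12.5×2.866 + 9.15×2.989 + (z_c − 2.56 − 21.65)×3.266
The z_c×3.266 term appears on both sides and cancels. Collect the known terms of each column as K = Σ(ρt)_known − 3.266 × (depth of known layers): K_1 = 44.18172 − 3.266×16.92 = −11.079; K_2 = 63.17435 − 3.266×(2.56 + 21.65) = −15.89551.
Balance: K_1 − x×(3.266 − 2.987) = K_2, so x = (K_1 − K_2)/(3.266 − 2.987) = 4.81651/0.279 = 17.3 km.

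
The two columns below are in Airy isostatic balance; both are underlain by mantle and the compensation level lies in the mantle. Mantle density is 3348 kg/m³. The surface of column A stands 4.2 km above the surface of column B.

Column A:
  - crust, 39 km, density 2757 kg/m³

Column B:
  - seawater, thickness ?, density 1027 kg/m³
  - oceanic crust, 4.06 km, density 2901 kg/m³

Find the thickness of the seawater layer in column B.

3.09 km

Take the compensation level at the base of the deeper column (depth z_c below the surface of column A) and equate Σ ρ_i t_i down to z_c; mantle fills any gap and the z_c terms cancel.
Column A: 39×2757 + (z_c − 39)×3348
Column B: 4.2×0 + x×1027 + 4.06×2901 + (z_c − 4.2 − 4.06 − x)×3348
The z_c×3348 term appears on both sides and cancels. Collect the known terms of each column as K = Σ(ρt)_known − 3348 × (depth of known layers): K_A = 107523 − 3348×39 = −23049; K_B = 11778.06 − 3348×(4.2 + 4.06) = −15876.42.
Balance: K_A = K_B − x×(3348 − 1027), so x = (K_B − K_A)/(3348 − 1027) = 7172.58/2321 = 3.09 km.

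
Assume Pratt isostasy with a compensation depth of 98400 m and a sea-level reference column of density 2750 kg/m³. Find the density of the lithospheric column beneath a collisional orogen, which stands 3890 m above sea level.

2650 kg/m³

Pratt balance: ρ_ref D = ρ (D + h).
ρ = ρ_ref D/(D + h) = 2750 × 98400 m/(98400 m + 3890 m) = 2650 kg/m³.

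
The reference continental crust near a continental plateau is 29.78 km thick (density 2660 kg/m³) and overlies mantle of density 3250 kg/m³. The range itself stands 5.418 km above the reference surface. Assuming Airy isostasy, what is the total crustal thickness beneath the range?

Root depth r = h ρ_c / (ρ_m − ρ_c) = 5.418 km × 2660 / 590 = 24.43 km.
Total thickness = T + h + r = 29.78 km + 5.418 km + 24.43 km = 59.6 km.

59.6 km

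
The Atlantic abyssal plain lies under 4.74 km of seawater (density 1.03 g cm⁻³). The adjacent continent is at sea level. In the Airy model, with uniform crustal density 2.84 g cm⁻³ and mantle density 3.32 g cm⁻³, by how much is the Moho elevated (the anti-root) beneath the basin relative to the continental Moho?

Isostatic balance requires: replacing crust with seawater at the top is compensated by replacing crust with mantle at the base: d (ρ_c − ρ_w) = a (ρ_m − ρ_c).
a = d (ρ_c − ρ_w)/(ρ_m − ρ_c) = 4.74 km × 1.81/0.48 = 17.9 km.

17.9 km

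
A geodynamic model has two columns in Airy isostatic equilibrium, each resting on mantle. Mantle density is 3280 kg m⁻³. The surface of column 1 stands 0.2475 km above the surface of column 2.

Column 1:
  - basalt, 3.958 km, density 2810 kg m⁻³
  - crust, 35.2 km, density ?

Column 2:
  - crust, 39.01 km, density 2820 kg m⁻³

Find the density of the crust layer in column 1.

Take the compensation level at the base of the deeper column (depth z_c below the surface of column 1) and equate Σ ρ_i t_i down to z_c; mantle fills any gap and the z_c terms cancel.
Column 1: 3.958×2810 + 35.2×ρ + (z_c − 39.158)×3280
Column 2: 0.2475×0 + 39.01×2820 + (z_c − 0.2475 − 39.01)×3280
The z_c×3280 term appears on both sides and cancels. Collect the known terms of each column as K = Σ(ρt)_known − 3280 × (depth of known layers): K_1 = 11121.98 − 3280×39.158 = −117316.26; K_2 = 110008.2 − 3280×(0.2475 + 39.01) = −18756.4.
Balance: K_1 + 35.2×ρ = K_2, so ρ = (K_2 − K_1)/35.2 = 98559.9/35.2 = 2800 kg m⁻³.

2800 kg m⁻³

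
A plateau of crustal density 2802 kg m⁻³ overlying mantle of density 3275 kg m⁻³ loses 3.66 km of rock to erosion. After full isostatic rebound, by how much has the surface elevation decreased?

0.529 km

Rebound u = e ρ_c/ρ_m = 3.66 km × 2802/3275 = 3.131 km.
Net surface drop = e − u = 3.66 km − 3.131 km = e (ρ_m − ρ_c)/ρ_m = 0.529 km.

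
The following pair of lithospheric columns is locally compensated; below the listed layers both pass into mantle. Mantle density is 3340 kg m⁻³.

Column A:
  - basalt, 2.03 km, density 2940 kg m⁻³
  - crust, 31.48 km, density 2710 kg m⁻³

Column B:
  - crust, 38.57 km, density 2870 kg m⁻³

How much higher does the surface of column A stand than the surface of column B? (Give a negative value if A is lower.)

For any compensation level in the mantle, the mantle terms cancel and isostasy reduces to e = (Σt_A − Σt_B) − (Σ(ρt)_A − Σ(ρt)_B) / ρ_m.
Σt_A = 33.51 km; Σt_B = 38.57 km; Σ(ρt)_A = 91279; Σ(ρt)_B = 110695.9 (in km·kg m⁻³).
e = (33.51 − 38.57) − (91279 − 110695.9) / 3340 = 0.753 km.

0.753 km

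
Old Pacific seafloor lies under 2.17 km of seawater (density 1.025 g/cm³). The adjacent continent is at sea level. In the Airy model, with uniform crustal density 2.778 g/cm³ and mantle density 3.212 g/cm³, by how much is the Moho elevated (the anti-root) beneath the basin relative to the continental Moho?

By Archimedes' principle applied to the lithosphere: replacing crust with seawater at the top is compensated by replacing crust with mantle at the base: d (ρ_c − ρ_w) = a (ρ_m − ρ_c).
a = d (ρ_c − ρ_w)/(ρ_m − ρ_c) = 2.17 km × 1.753/0.434 = 8.77 km.

8.77 km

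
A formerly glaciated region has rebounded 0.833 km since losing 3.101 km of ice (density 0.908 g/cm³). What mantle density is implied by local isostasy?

ρ_m = ρ_ice t / u = 0.908 × 3.101 km/0.833 km = 3.38 g/cm³.

3.38 g/cm³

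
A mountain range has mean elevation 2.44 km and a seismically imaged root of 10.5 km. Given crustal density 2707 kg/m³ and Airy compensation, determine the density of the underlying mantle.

Airy balance: ρ_c h = (ρ_m − ρ_c) r → ρ_m = ρ_c (1 + h/r).
ρ_m = 2707 × (1 + 2.44 km/10.5 km) = 3340 kg/m³.

3340 kg/m³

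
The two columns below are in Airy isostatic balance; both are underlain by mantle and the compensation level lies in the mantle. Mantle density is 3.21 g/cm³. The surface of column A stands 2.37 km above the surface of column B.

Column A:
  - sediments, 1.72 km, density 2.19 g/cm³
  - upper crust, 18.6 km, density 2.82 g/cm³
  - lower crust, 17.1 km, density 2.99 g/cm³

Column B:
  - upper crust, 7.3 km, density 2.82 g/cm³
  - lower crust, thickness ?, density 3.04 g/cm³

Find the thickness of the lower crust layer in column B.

Take the compensation level at the base of the deeper column (depth z_c below the surface of column A) and equate Σ ρ_i t_i down to z_c; mantle fills any gap and the z_c terms cancel.
Column A: 1.72×2.19 + 18.6×2.82 + 17.1×2.99 + (z_c − 37.42)×3.21
Column B: 2.37×0 + 7.3×2.82 + x×3.04 + (z_c − 2.37 − 7.3 − x)×3.21
The z_c×3.21 term appears on both sides and cancels. Collect the known terms of each column as K = Σ(ρt)_known − 3.21 × (depth of known layers): K_A = 107.3478 − 3.21×37.42 = −12.7704; K_B = 20.586 − 3.21×(2.37 + 7.3) = −10.4547.
Balance: K_A = K_B − x×(3.21 − 3.04), so x = (K_B − K_A)/(3.21 − 3.04) = 2.3157/0.17 = 13.6 km.

13.6 km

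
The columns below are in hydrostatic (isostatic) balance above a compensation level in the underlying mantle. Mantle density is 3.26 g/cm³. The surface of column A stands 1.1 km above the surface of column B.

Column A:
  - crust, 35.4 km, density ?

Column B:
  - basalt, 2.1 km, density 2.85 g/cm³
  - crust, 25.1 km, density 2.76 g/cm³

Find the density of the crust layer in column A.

2.78 g/cm³

Take the compensation level at the base of the deeper column (depth z_c below the surface of column A) and equate Σ ρ_i t_i down to z_c; mantle fills any gap and the z_c terms cancel.
Column A: 35.4×ρ + (z_c − 35.4)×3.26
Column B: 1.1×0 + 2.1×2.85 + 25.1×2.76 + (z_c − 1.1 − 27.2)×3.26
The z_c×3.26 term appears on both sides and cancels. Collect the known terms of each column as K = Σ(ρt)_known − 3.26 × (depth of known layers): K_A = 0 − 3.26×35.4 = −115.404; K_B = 75.261 − 3.26×(1.1 + 27.2) = −16.997.
Balance: K_A + 35.4×ρ = K_B, so ρ = (K_B − K_A)/35.4 = 98.407/35.4 = 2.78 g/cm³.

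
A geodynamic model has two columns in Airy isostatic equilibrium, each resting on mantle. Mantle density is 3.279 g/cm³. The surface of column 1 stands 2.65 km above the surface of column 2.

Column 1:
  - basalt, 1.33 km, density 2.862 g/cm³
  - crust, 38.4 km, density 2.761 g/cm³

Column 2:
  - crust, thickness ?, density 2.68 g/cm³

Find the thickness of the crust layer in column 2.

Take the compensation level at the base of the deeper column (depth z_c below the surface of column 1) and equate Σ ρ_i t_i down to z_c; mantle fills any gap and the z_c terms cancel.
Column 1: 1.33×2.862 + 38.4×2.761 + (z_c − 39.73)×3.279
Column 2: 2.65×0 + x×2.68 + (z_c − 2.65 − 0 − x)×3.279
The z_c×3.279 term appears on both sides and cancels. Collect the known terms of each column as K = Σ(ρt)_known − 3.279 × (depth of known layers): K_1 = 109.82886 − 3.279×39.73 = −20.44581; K_2 = 0 − 3.279×(2.65 + 0) = −8.68935.
Balance: K_1 = K_2 − x×(3.279 − 2.68), so x = (K_2 − K_1)/(3.279 − 2.68) = 11.7565/0.599 = 19.6 km.

19.6 km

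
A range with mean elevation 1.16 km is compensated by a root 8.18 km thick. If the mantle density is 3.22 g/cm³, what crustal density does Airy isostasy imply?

ρ_c h = (ρ_m − ρ_c) r → ρ_c (h + r) = ρ_m r → ρ_c = ρ_m r / (h + r).
ρ_c = 3.22 × 8.18 km / (1.16 km + 8.18 km) = 2.82 g/cm³.

2.82 g/cm³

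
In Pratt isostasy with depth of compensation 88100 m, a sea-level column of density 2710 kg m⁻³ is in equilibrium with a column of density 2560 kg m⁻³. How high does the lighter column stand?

5160 m

ρ_ref D = ρ (D + h) → h = D (ρ_ref − ρ)/ρ.
h = 88100 m × (2710 − 2560)/2560 = 5160 m.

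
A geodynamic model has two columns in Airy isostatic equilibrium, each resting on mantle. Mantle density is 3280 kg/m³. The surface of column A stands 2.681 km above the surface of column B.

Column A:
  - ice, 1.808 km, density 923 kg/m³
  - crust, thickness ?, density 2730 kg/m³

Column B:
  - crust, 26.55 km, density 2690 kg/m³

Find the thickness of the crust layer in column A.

Take the compensation level at the base of the deeper column (depth z_c below the surface of column A) and equate Σ ρ_i t_i down to z_c; mantle fills any gap and the z_c terms cancel.
Column A: 1.808×923 + x×2730 + (z_c − 1.808 − x)×3280
Column B: 2.681×0 + 26.55×2690 + (z_c − 2.681 − 26.55)×3280
The z_c×3280 term appears on both sides and cancels. Collect the known terms of each column as K = Σ(ρt)_known − 3280 × (depth of known layers): K_A = 1668.784 − 3280×1.808 = −4261.456; K_B = 71419.5 − 3280×(2.681 + 26.55) = −24458.18.
Balance: K_A − x×(3280 − 2730) = K_B, so x = (K_A − K_B)/(3280 − 2730) = 20196.7/550 = 36.7 km.

36.7 km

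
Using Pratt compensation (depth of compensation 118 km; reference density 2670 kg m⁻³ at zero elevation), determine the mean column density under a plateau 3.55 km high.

2590 kg m⁻³

Pratt balance: ρ_ref D = ρ (D + h).
ρ = ρ_ref D/(D + h) = 2670 × 118 km/(118 km + 3.55 km) = 2590 kg m⁻³.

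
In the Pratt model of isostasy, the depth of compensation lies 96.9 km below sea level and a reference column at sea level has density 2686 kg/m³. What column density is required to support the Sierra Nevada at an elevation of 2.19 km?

Pratt balance: ρ_ref D = ρ (D + h).
ρ = ρ_ref D/(D + h) = 2686 × 96.9 km/(96.9 km + 2.19 km) = 2630 kg/m³.

2630 kg/m³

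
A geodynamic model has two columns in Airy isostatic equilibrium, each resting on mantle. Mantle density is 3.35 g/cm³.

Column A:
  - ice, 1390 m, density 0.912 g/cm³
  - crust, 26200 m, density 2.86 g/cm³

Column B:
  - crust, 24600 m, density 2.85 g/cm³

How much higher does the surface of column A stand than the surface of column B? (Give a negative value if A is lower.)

For any compensation level in the mantle, the mantle terms cancel and isostasy reduces to e = (Σt_A − Σt_B) − (Σ(ρt)_A − Σ(ρt)_B) / ρ_m.
Σt_A = 27590 m; Σt_B = 24600 m; Σ(ρt)_A = 76199.68; Σ(ρt)_B = 70110 (in m·g/cm³).
e = (27590 − 24600) − (76199.68 − 70110) / 3.35 = 1170 m.

1170 m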